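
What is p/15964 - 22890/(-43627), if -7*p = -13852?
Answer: 790558231/1218807499 ≈ 0.64863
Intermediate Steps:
p = 13852/7 (p = -⅐*(-13852) = 13852/7 ≈ 1978.9)
p/15964 - 22890/(-43627) = (13852/7)/15964 - 22890/(-43627) = (13852/7)*(1/15964) - 22890*(-1/43627) = 3463/27937 + 22890/43627 = 790558231/1218807499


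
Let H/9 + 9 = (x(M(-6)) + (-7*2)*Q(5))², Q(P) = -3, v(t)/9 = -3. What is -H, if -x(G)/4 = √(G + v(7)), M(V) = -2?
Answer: -11619 + 3024*I*√29 ≈ -11619.0 + 16285.0*I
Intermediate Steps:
v(t) = -27 (v(t) = 9*(-3) = -27)
x(G) = -4*√(-27 + G) (x(G) = -4*√(G - 27) = -4*√(-27 + G))
H = -81 + 9*(42 - 4*I*√29)² (H = -81 + 9*(-4*√(-27 - 2) - 7*2*(-3))² = -81 + 9*(-4*I*√29 - 14*(-3))² = -81 + 9*(-4*I*√29 + 42)² = -81 + 9*(42 - 4*I*√29)² ≈ 11619.0 - 16285.0*I)
-H = -(11619 - 3024*I*√29) = -11619 + 3024*I*√29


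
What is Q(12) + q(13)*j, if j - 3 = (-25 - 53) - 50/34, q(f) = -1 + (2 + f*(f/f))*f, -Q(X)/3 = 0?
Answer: -252200/17 ≈ -14835.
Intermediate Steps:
Q(X) = 0 (Q(X) = -3*0 = 0)
q(f) = -1 + f*(2 + f) (q(f) = -1 + (2 + f*1)*f = -1 + (2 + f)*f = -1 + f*(2 + f))
j = -1300/17 (j = 3 + ((-25 - 53) - 50/34) = 3 + (-78 - 50*1/34) = 3 + (-78 - 25/17) = 3 - 1351/17 = -1300/17 ≈ -76.471)
Q(12) + q(13)*j = 0 + (-1 + 13² + 2*13)*(-1300/17) = 0 + (-1 + 169 + 26)*(-1300/17) = 0 + 194*(-1300/17) = 0 - 252200/17 = -252200/17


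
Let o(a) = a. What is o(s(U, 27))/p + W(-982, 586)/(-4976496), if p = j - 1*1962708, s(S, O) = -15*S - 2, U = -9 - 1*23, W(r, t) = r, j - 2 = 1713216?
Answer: -533441477/310396496760 ≈ -0.0017186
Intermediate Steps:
j = 1713218 (j = 2 + 1713216 = 1713218)
U = -32 (U = -9 - 23 = -32)
s(S, O) = -2 - 15*S
p = -249490 (p = 1713218 - 1*1962708 = 1713218 - 1962708 = -249490)
o(s(U, 27))/p + W(-982, 586)/(-4976496) = (-2 - 15*(-32))/(-249490) - 982/(-4976496) = (-2 + 480)*(-1/249490) - 982*(-1/4976496) = 478*(-1/249490) + 491/2488248 = -239/124745 + 491/2488248 = -533441477/310396496760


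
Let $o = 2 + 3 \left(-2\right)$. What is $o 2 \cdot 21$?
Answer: $-168$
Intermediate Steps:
$o = -4$ ($o = 2 - 6 = -4$)
$o 2 \cdot 21 = \left(-4\right) 2 \cdot 21 = \left(-8\right) 21 = -168$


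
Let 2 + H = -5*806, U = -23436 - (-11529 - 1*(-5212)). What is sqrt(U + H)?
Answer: I*sqrt(21151) ≈ 145.43*I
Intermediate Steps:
U = -17119 (U = -23436 - (-11529 + 5212) = -23436 - 1*(-6317) = -23436 + 6317 = -17119)
H = -4032 (H = -2 - 5*806 = -2 - 4030 = -4032)
sqrt(U + H) = sqrt(-17119 - 4032) = sqrt(-21151) = I*sqrt(21151)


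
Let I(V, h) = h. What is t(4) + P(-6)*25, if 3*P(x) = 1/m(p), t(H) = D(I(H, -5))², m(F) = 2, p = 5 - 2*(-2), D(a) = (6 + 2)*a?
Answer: 9625/6 ≈ 1604.2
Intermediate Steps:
D(a) = 8*a
p = 9 (p = 5 + 4 = 9)
t(H) = 1600 (t(H) = (8*(-5))² = (-40)² = 1600)
P(x) = ⅙ (P(x) = (⅓)/2 = (⅓)*(½) = ⅙)
t(4) + P(-6)*25 = 1600 + (⅙)*25 = 1600 + 25/6 = 9625/6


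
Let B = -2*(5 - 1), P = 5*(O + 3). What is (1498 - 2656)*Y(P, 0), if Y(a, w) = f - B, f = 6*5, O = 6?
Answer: -44004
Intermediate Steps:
P = 45 (P = 5*(6 + 3) = 5*9 = 45)
B = -8 (B = -2*4 = -8)
f = 30
Y(a, w) = 38 (Y(a, w) = 30 - 1*(-8) = 30 + 8 = 38)
(1498 - 2656)*Y(P, 0) = (1498 - 2656)*38 = -1158*38 = -44004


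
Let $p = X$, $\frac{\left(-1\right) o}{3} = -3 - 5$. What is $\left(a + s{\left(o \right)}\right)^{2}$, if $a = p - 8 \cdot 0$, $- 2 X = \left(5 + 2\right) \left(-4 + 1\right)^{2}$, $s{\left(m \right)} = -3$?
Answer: $\frac{4761}{4} \approx 1190.3$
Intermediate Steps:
$o = 24$ ($o = - 3 \left(-3 - 5\right) = \left(-3\right) \left(-8\right) = 24$)
$X = - \frac{63}{2}$ ($X = - \frac{\left(5 + 2\right) \left(-4 + 1\right)^{2}}{2} = - \frac{7 \left(-3\right)^{2}}{2} = - \frac{7 \cdot 9}{2} = \left(- \frac{1}{2}\right) 63 = - \frac{63}{2} \approx -31.5$)
$p = - \frac{63}{2} \approx -31.5$
$a = - \frac{63}{2}$ ($a = - \frac{63}{2} - 8 \cdot 0 = - \frac{63}{2} - 0 = - \frac{63}{2} + 0 = - \frac{63}{2} \approx -31.5$)
$\left(a + s{\left(o \right)}\right)^{2} = \left(- \frac{63}{2} - 3\right)^{2} = \left(- \frac{69}{2}\right)^{2} = \frac{4761}{4}$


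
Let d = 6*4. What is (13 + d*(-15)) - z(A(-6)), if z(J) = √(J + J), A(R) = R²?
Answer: -347 - 6*√2 ≈ -355.49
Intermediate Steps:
d = 24
z(J) = √2*√J (z(J) = √(2*J) = √2*√J)
(13 + d*(-15)) - z(A(-6)) = (13 + 24*(-15)) - √2*√((-6)²) = (13 - 360) - √2*√36 = -347 - √2*6 = -347 - 6*√2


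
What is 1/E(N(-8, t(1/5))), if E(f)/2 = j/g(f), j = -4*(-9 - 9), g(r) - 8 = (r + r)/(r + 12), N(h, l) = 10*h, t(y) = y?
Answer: 11/153 ≈ 0.071895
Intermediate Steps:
g(r) = 8 + 2*r/(12 + r) (g(r) = 8 + (r + r)/(r + 12) = 8 + (2*r)/(12 + r) = 8 + 2*r/(12 + r))
j = 72 (j = -4*(-18) = 72)
E(f) = 72*(12 + f)/(48 + 5*f) (E(f) = 2*(72/((2*(48 + 5*f)/(12 + f)))) = 2*(72*((12 + f)/(2*(48 + 5*f)))) = 2*(36*(12 + f)/(48 + 5*f)) = 72*(12 + f)/(48 + 5*f))
1/E(N(-8, t(1/5))) = 1/(72*(12 + 10*(-8))/(48 + 5*(10*(-8)))) = 1/(72*(12 - 80)/(48 + 5*(-80))) = 1/(72*(-68)/(48 - 400)) = 1/(72*(-68)/(-352)) = 1/(72*(-1/352)*(-68)) = 1/(153/11) = 11/153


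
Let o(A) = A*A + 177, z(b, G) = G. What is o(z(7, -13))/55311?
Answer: 346/55311 ≈ 0.0062555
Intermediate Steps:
o(A) = 177 + A**2 (o(A) = A**2 + 177 = 177 + A**2)
o(z(7, -13))/55311 = (177 + (-13)**2)/55311 = (177 + 169)*(1/55311) = 346*(1/55311) = 346/55311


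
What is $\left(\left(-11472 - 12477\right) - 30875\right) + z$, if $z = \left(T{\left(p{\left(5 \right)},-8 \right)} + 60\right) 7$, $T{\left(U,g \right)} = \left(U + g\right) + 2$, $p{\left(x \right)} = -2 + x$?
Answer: $-54425$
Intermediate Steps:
$T{\left(U,g \right)} = 2 + U + g$
$z = 399$ ($z = \left(\left(2 + \left(-2 + 5\right) - 8\right) + 60\right) 7 = \left(\left(2 + 3 - 8\right) + 60\right) 7 = \left(-3 + 60\right) 7 = 57 \cdot 7 = 399$)
$\left(\left(-11472 - 12477\right) - 30875\right) + z = \left(\left(-11472 - 12477\right) - 30875\right) + 399 = \left(-23949 - 30875\right) + 399 = -54824 + 399 = -54425$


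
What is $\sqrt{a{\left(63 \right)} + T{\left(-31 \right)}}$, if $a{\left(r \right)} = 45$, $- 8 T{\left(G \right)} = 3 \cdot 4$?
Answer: $\frac{\sqrt{174}}{2} \approx 6.5955$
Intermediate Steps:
$T{\left(G \right)} = - \frac{3}{2}$ ($T{\left(G \right)} = - \frac{3 \cdot 4}{8} = \left(- \frac{1}{8}\right) 12 = - \frac{3}{2}$)
$\sqrt{a{\left(63 \right)} + T{\left(-31 \right)}} = \sqrt{45 - \frac{3}{2}} = \sqrt{\frac{87}{2}} = \frac{\sqrt{174}}{2}$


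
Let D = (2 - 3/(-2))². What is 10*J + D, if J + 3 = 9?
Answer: 289/4 ≈ 72.250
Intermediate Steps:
J = 6 (J = -3 + 9 = 6)
D = 49/4 (D = (2 - 3*(-½))² = (2 + 3/2)² = (7/2)² = 49/4 ≈ 12.250)
10*J + D = 10*6 + 49/4 = 60 + 49/4 = 289/4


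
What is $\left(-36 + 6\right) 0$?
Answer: $0$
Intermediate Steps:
$\left(-36 + 6\right) 0 = \left(-30\right) 0 = 0$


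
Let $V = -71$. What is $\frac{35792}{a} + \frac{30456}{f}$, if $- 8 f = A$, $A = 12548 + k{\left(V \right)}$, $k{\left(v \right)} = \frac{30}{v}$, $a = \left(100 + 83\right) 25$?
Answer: $- \frac{23628328112}{2037883425} \approx -11.595$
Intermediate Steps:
$a = 4575$ ($a = 183 \cdot 25 = 4575$)
$A = \frac{890878}{71}$ ($A = 12548 + \frac{30}{-71} = 12548 + 30 \left(- \frac{1}{71}\right) = 12548 - \frac{30}{71} = \frac{890878}{71} \approx 12548.0$)
$f = - \frac{445439}{284}$ ($f = \left(- \frac{1}{8}\right) \frac{890878}{71} = - \frac{445439}{284} \approx -1568.4$)
$\frac{35792}{a} + \frac{30456}{f} = \frac{35792}{4575} + \frac{30456}{- \frac{445439}{284}} = 35792 \cdot \frac{1}{4575} + 30456 \left(- \frac{284}{445439}\right) = \frac{35792}{4575} - \frac{8649504}{445439} = - \frac{23628328112}{2037883425}$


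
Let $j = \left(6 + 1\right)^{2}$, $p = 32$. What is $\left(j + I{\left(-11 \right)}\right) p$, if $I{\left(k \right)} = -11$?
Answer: $1216$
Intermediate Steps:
$j = 49$ ($j = 7^{2} = 49$)
$\left(j + I{\left(-11 \right)}\right) p = \left(49 - 11\right) 32 = 38 \cdot 32 = 1216$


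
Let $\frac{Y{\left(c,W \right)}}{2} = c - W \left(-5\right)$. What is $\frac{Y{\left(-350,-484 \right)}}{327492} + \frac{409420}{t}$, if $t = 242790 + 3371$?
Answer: $\frac{33179510675}{20153939553} \approx 1.6463$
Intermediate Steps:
$Y{\left(c,W \right)} = 2 c + 10 W$ ($Y{\left(c,W \right)} = 2 \left(c - W \left(-5\right)\right) = 2 \left(c - - 5 W\right) = 2 \left(c + 5 W\right) = 2 c + 10 W$)
$t = 246161$
$\frac{Y{\left(-350,-484 \right)}}{327492} + \frac{409420}{t} = \frac{2 \left(-350\right) + 10 \left(-484\right)}{327492} + \frac{409420}{246161} = \left(-700 - 4840\right) \frac{1}{327492} + 409420 \cdot \frac{1}{246161} = \left(-5540\right) \frac{1}{327492} + \frac{409420}{246161} = - \frac{1385}{81873} + \frac{409420}{246161} = \frac{33179510675}{20153939553}$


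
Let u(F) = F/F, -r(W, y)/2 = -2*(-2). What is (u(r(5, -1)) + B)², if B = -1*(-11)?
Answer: 144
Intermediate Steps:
r(W, y) = -8 (r(W, y) = -(-4)*(-2) = -2*4 = -8)
B = 11
u(F) = 1
(u(r(5, -1)) + B)² = (1 + 11)² = 12² = 144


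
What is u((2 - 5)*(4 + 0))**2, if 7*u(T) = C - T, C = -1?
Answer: 121/49 ≈ 2.4694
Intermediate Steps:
u(T) = -1/7 - T/7 (u(T) = (-1 - T)/7 = -1/7 - T/7)
u((2 - 5)*(4 + 0))**2 = (-1/7 - (2 - 5)*(4 + 0)/7)**2 = (-1/7 - (-3)*4/7)**2 = (-1/7 - 1/7*(-12))**2 = (-1/7 + 12/7)**2 = (11/7)**2 = 121/49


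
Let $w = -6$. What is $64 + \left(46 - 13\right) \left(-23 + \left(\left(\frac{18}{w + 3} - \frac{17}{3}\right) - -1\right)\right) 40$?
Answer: $-44376$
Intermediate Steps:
$64 + \left(46 - 13\right) \left(-23 + \left(\left(\frac{18}{w + 3} - \frac{17}{3}\right) - -1\right)\right) 40 = 64 + \left(46 - 13\right) \left(-23 + \left(\left(\frac{18}{-6 + 3} - \frac{17}{3}\right) - -1\right)\right) 40 = 64 + 33 \left(-23 + \left(\left(\frac{18}{-3} - \frac{17}{3}\right) + 1\right)\right) 40 = 64 + 33 \left(-23 + \left(\left(18 \left(- \frac{1}{3}\right) - \frac{17}{3}\right) + 1\right)\right) 40 = 64 + 33 \left(-23 + \left(\left(-6 - \frac{17}{3}\right) + 1\right)\right) 40 = 64 + 33 \left(-23 + \left(- \frac{35}{3} + 1\right)\right) 40 = 64 + 33 \left(-23 - \frac{32}{3}\right) 40 = 64 + 33 \left(- \frac{101}{3}\right) 40 = 64 - 44440 = -44376$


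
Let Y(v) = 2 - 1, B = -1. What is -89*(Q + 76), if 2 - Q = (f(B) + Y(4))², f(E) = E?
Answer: -6942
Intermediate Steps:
Y(v) = 1
Q = 2 (Q = 2 - (-1 + 1)² = 2 - 1*0² = 2 - 1*0 = 2 + 0 = 2)
-89*(Q + 76) = -89*(2 + 76) = -89*78 = -6942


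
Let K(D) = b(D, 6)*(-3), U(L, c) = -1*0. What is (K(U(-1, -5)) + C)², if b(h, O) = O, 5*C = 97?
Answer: 49/25 ≈ 1.9600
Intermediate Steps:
U(L, c) = 0
C = 97/5 (C = (⅕)*97 = 97/5 ≈ 19.400)
K(D) = -18 (K(D) = 6*(-3) = -18)
(K(U(-1, -5)) + C)² = (-18 + 97/5)² = (7/5)² = 49/25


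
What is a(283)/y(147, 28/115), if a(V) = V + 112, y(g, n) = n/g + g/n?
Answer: 3815700/5832241 ≈ 0.65424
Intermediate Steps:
y(g, n) = g/n + n/g
a(V) = 112 + V
a(283)/y(147, 28/115) = (112 + 283)/(147/((28/115)) + (28/115)/147) = 395/(147/((28*(1/115))) + (28*(1/115))*(1/147)) = 395/(147/(28/115) + (28/115)*(1/147)) = 395/(147*(115/28) + 4/2415) = 395/(2415/4 + 4/2415) = 395/(5832241/9660) = 395*(9660/5832241) = 3815700/5832241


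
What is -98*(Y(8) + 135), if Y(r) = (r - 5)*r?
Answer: -15582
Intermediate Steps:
Y(r) = r*(-5 + r) (Y(r) = (-5 + r)*r = r*(-5 + r))
-98*(Y(8) + 135) = -98*(8*(-5 + 8) + 135) = -98*(8*3 + 135) = -98*(24 + 135) = -98*159 = -15582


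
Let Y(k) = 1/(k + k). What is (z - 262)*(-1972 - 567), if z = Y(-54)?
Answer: 71846083/108 ≈ 6.6524e+5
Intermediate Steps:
Y(k) = 1/(2*k)
z = -1/108 (z = (½)/(-54) = (½)*(-1/54) = -1/108 ≈ -0.0092593)
(z - 262)*(-1972 - 567) = (-1/108 - 262)*(-1972 - 567) = -28297/108*(-2539) = 71846083/108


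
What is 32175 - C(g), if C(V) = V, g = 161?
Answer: 32014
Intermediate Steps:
32175 - C(g) = 32175 - 1*161 = 32175 - 161 = 32014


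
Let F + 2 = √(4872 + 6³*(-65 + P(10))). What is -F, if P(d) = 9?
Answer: 2 - 2*I*√1806 ≈ 2.0 - 84.994*I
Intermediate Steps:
F = -2 + 2*I*√1806 (F = -2 + √(4872 + 6³*(-65 + 9)) = -2 + √(4872 + 216*(-56)) = -2 + √(4872 - 12096) = -2 + √(-7224) = -2 + 2*I*√1806 ≈ -2.0 + 84.994*I)
-F = -(-2 + 2*I*√1806) = 2 - 2*I*√1806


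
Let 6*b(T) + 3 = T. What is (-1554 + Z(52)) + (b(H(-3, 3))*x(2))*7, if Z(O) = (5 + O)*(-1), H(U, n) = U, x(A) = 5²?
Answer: -1786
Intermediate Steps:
x(A) = 25
b(T) = -½ + T/6
Z(O) = -5 - O
(-1554 + Z(52)) + (b(H(-3, 3))*x(2))*7 = (-1554 + (-5 - 1*52)) + ((-½ + (⅙)*(-3))*25)*7 = (-1554 + (-5 - 52)) + ((-½ - ½)*25)*7 = (-1554 - 57) - 1*25*7 = -1611 - 25*7 = -1611 - 175 = -1786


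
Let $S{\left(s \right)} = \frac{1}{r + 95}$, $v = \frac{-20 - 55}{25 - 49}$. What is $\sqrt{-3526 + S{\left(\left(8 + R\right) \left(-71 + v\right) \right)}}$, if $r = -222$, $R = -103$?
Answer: $\frac{i \sqrt{56870981}}{127} \approx 59.38 i$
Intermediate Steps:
$v = \frac{25}{8}$ ($v = - \frac{75}{-24} = \left(-75\right) \left(- \frac{1}{24}\right) = \frac{25}{8} \approx 3.125$)
$S{\left(s \right)} = - \frac{1}{127}$ ($S{\left(s \right)} = \frac{1}{-222 + 95} = \frac{1}{-127} = - \frac{1}{127}$)
$\sqrt{-3526 + S{\left(\left(8 + R\right) \left(-71 + v\right) \right)}} = \sqrt{-3526 - \frac{1}{127}} = \sqrt{- \frac{447803}{127}} = \frac{i \sqrt{56870981}}{127}$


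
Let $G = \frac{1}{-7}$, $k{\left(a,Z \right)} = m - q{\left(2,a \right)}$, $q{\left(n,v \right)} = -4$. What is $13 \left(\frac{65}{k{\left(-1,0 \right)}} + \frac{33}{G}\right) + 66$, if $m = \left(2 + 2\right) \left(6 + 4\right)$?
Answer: $- \frac{128383}{44} \approx -2917.8$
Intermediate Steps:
$m = 40$ ($m = 4 \cdot 10 = 40$)
$k{\left(a,Z \right)} = 44$ ($k{\left(a,Z \right)} = 40 - -4 = 40 + 4 = 44$)
$G = - \frac{1}{7} \approx -0.14286$
$13 \left(\frac{65}{k{\left(-1,0 \right)}} + \frac{33}{G}\right) + 66 = 13 \left(\frac{65}{44} + \frac{33}{- \frac{1}{7}}\right) + 66 = 13 \left(65 \cdot \frac{1}{44} + 33 \left(-7\right)\right) + 66 = 13 \left(\frac{65}{44} - 231\right) + 66 = 13 \left(- \frac{10099}{44}\right) + 66 = - \frac{131287}{44} + 66 = - \frac{128383}{44}$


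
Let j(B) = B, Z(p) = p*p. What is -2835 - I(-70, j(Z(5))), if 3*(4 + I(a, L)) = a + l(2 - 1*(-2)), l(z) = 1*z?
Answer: -2809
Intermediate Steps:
l(z) = z
Z(p) = p**2
I(a, L) = -8/3 + a/3 (I(a, L) = -4 + (a + (2 - 1*(-2)))/3 = -4 + (a + (2 + 2))/3 = -4 + (a + 4)/3 = -4 + (4 + a)/3 = -4 + (4/3 + a/3) = -8/3 + a/3)
-2835 - I(-70, j(Z(5))) = -2835 - (-8/3 + (1/3)*(-70)) = -2835 - (-8/3 - 70/3) = -2835 - 1*(-26) = -2835 + 26 = -2809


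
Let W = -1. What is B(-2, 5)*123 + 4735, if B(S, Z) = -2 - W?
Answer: 4612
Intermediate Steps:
B(S, Z) = -1 (B(S, Z) = -2 - 1*(-1) = -2 + 1 = -1)
B(-2, 5)*123 + 4735 = -1*123 + 4735 = -123 + 4735 = 4612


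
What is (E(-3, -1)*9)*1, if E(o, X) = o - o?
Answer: 0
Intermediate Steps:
E(o, X) = 0
(E(-3, -1)*9)*1 = (0*9)*1 = 0*1 = 0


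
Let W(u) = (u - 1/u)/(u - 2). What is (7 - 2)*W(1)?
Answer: 0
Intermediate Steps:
W(u) = (u - 1/u)/(-2 + u)
(7 - 2)*W(1) = (7 - 2)*((-1 + 1²)/(1*(-2 + 1))) = 5*(1*(-1 + 1)/(-1)) = 5*(1*(-1)*0) = 5*0 = 0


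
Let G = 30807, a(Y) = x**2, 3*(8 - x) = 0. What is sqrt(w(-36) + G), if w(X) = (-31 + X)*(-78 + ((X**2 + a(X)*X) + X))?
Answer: sqrt(105981) ≈ 325.55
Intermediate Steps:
x = 8 (x = 8 - 1/3*0 = 8 + 0 = 8)
a(Y) = 64 (a(Y) = 8**2 = 64)
w(X) = (-31 + X)*(-78 + X**2 + 65*X) (w(X) = (-31 + X)*(-78 + ((X**2 + 64*X) + X)) = (-31 + X)*(-78 + (X**2 + 65*X)) = (-31 + X)*(-78 + X**2 + 65*X))
sqrt(w(-36) + G) = sqrt((2418 + (-36)**3 - 2093*(-36) + 34*(-36)**2) + 30807) = sqrt((2418 - 46656 + 75348 + 34*1296) + 30807) = sqrt((2418 - 46656 + 75348 + 44064) + 30807) = sqrt(75174 + 30807) = sqrt(105981)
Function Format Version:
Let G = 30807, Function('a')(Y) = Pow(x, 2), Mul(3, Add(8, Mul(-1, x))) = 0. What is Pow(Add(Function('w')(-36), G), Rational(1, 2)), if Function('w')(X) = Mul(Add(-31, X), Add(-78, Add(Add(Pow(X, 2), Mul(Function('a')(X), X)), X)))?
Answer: Pow(105981, Rational(1, 2)) ≈ 325.55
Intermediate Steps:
x = 8 (x = Add(8, Mul(Rational(-1, 3), 0)) = Add(8, 0) = 8)
Function('a')(Y) = 64 (Function('a')(Y) = Pow(8, 2) = 64)
Function('w')(X) = Mul(Add(-31, X), Add(-78, Pow(X, 2), Mul(65, X))) (Function('w')(X) = Mul(Add(-31, X), Add(-78, Add(Add(Pow(X, 2), Mul(64, X)), X))) = Mul(Add(-31, X), Add(-78, Add(Pow(X, 2), Mul(65, X)))) = Mul(Add(-31, X), Add(-78, Pow(X, 2), Mul(65, X))))
Pow(Add(Function('w')(-36), G), Rational(1, 2)) = Pow(Add(Add(2418, Pow(-36, 3), Mul(-2093, -36), Mul(34, Pow(-36, 2))), 30807), Rational(1, 2)) = Pow(Add(Add(2418, -46656, 75348, Mul(34, 1296)), 30807), Rational(1, 2)) = Pow(Add(Add(2418, -46656, 75348, 44064), 30807), Rational(1, 2)) = Pow(Add(75174, 30807), Rational(1, 2)) = Pow(105981, Rational(1, 2))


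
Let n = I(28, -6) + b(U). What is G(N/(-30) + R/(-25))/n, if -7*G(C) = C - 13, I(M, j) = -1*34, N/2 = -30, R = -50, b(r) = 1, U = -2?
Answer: -3/77 ≈ -0.038961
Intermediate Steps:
N = -60 (N = 2*(-30) = -60)
I(M, j) = -34
G(C) = 13/7 - C/7 (G(C) = -(C - 13)/7 = -(-13 + C)/7 = 13/7 - C/7)
n = -33 (n = -34 + 1 = -33)
G(N/(-30) + R/(-25))/n = (13/7 - (-60/(-30) - 50/(-25))/7)/(-33) = (13/7 - (-60*(-1/30) - 50*(-1/25))/7)*(-1/33) = (13/7 - (2 + 2)/7)*(-1/33) = (13/7 - 1/7*4)*(-1/33) = (13/7 - 4/7)*(-1/33) = (9/7)*(-1/33) = -3/77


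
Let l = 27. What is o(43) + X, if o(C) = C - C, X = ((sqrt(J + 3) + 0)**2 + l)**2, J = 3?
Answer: 1089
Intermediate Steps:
X = 1089 (X = ((sqrt(3 + 3) + 0)**2 + 27)**2 = ((sqrt(6) + 0)**2 + 27)**2 = ((sqrt(6))**2 + 27)**2 = (6 + 27)**2 = 33**2 = 1089)
o(C) = 0
o(43) + X = 0 + 1089 = 1089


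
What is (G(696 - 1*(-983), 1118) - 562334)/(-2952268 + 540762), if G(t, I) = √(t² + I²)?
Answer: 281167/1205753 - √4068965/2411506 ≈ 0.23235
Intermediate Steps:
G(t, I) = √(I² + t²)
(G(696 - 1*(-983), 1118) - 562334)/(-2952268 + 540762) = (√(1118² + (696 - 1*(-983))²) - 562334)/(-2952268 + 540762) = (√(1249924 + (696 + 983)²) - 562334)/(-2411506) = (√(1249924 + 1679²) - 562334)*(-1/2411506) = (√(1249924 + 2819041) - 562334)*(-1/2411506) = (√4068965 - 562334)*(-1/2411506) = (-562334 + √4068965)*(-1/2411506) = 281167/1205753 - √4068965/2411506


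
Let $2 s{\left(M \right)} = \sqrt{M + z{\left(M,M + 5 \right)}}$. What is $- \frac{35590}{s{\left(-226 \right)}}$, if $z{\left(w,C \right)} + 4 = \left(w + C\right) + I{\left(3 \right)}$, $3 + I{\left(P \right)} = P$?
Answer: $\frac{71180 i \sqrt{677}}{677} \approx 2735.7 i$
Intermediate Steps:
$I{\left(P \right)} = -3 + P$
$z{\left(w,C \right)} = -4 + C + w$ ($z{\left(w,C \right)} = -4 + \left(\left(w + C\right) + \left(-3 + 3\right)\right) = -4 + \left(\left(C + w\right) + 0\right) = -4 + \left(C + w\right) = -4 + C + w$)
$s{\left(M \right)} = \frac{\sqrt{1 + 3 M}}{2}$ ($s{\left(M \right)} = \frac{\sqrt{M + \left(-4 + \left(M + 5\right) + M\right)}}{2} = \frac{\sqrt{M + \left(-4 + \left(5 + M\right) + M\right)}}{2} = \frac{\sqrt{M + \left(1 + 2 M\right)}}{2} = \frac{\sqrt{1 + 3 M}}{2}$)
$- \frac{35590}{s{\left(-226 \right)}} = - \frac{35590}{\frac{1}{2} \sqrt{1 + 3 \left(-226\right)}} = - \frac{35590}{\frac{1}{2} \sqrt{1 - 678}} = - \frac{35590}{\frac{1}{2} \sqrt{-677}} = - \frac{35590}{\frac{1}{2} i \sqrt{677}} = - 35590 \left(- \frac{2 i \sqrt{677}}{677}\right) = \frac{71180 i \sqrt{677}}{677}$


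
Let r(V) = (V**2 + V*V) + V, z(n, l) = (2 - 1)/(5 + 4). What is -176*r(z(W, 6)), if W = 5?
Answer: -1936/81 ≈ -23.901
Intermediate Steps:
z(n, l) = 1/9
r(V) = V + 2*V**2 (r(V) = (V**2 + V**2) + V = 2*V**2 + V = V + 2*V**2)
-176*r(z(W, 6)) = -176*(1 + 2*(1/9))/9 = -176*(1 + 2/9)/9 = -176*11/(9*9) = -176*11/81 = -1936/81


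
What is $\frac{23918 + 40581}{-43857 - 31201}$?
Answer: $- \frac{64499}{75058} \approx -0.85932$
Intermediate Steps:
$\frac{23918 + 40581}{-43857 - 31201} = \frac{64499}{-43857 - 31201} = \frac{64499}{-75058} = 64499 \left(- \frac{1}{75058}\right) = - \frac{64499}{75058}$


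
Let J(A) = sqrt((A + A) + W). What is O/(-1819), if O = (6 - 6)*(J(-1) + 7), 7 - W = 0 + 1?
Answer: 0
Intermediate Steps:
W = 6 (W = 7 - (0 + 1) = 7 - 1*1 = 7 - 1 = 6)
J(A) = sqrt(6 + 2*A) (J(A) = sqrt((A + A) + 6) = sqrt(2*A + 6) = sqrt(6 + 2*A))
O = 0 (O = (6 - 6)*(sqrt(6 + 2*(-1)) + 7) = 0*(sqrt(6 - 2) + 7) = 0*(sqrt(4) + 7) = 0*(2 + 7) = 0*9 = 0)
O/(-1819) = 0/(-1819) = 0*(-1/1819) = 0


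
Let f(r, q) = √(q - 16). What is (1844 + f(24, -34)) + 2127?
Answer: 3971 + 5*I*√2 ≈ 3971.0 + 7.0711*I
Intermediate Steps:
f(r, q) = √(-16 + q)
(1844 + f(24, -34)) + 2127 = (1844 + √(-16 - 34)) + 2127 = (1844 + √(-50)) + 2127 = (1844 + 5*I*√2) + 2127 = 3971 + 5*I*√2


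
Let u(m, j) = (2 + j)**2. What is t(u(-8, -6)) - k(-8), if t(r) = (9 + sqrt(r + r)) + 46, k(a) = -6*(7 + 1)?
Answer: 103 + 4*sqrt(2) ≈ 108.66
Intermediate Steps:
k(a) = -48 (k(a) = -6*8 = -48)
t(r) = 55 + sqrt(2)*sqrt(r) (t(r) = (9 + sqrt(2*r)) + 46 = (9 + sqrt(2)*sqrt(r)) + 46 = 55 + sqrt(2)*sqrt(r))
t(u(-8, -6)) - k(-8) = (55 + sqrt(2)*sqrt((2 - 6)**2)) - 1*(-48) = (55 + sqrt(2)*sqrt((-4)**2)) + 48 = (55 + sqrt(2)*sqrt(16)) + 48 = (55 + sqrt(2)*4) + 48 = (55 + 4*sqrt(2)) + 48 = 103 + 4*sqrt(2)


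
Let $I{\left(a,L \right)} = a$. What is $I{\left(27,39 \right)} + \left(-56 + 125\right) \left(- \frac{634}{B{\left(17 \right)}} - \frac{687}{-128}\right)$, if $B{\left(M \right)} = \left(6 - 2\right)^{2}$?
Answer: $- \frac{299109}{128} \approx -2336.8$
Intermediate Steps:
$B{\left(M \right)} = 16$ ($B{\left(M \right)} = 4^{2} = 16$)
$I{\left(27,39 \right)} + \left(-56 + 125\right) \left(- \frac{634}{B{\left(17 \right)}} - \frac{687}{-128}\right) = 27 + \left(-56 + 125\right) \left(- \frac{634}{16} - \frac{687}{-128}\right) = 27 + 69 \left(\left(-634\right) \frac{1}{16} - - \frac{687}{128}\right) = 27 + 69 \left(- \frac{317}{8} + \frac{687}{128}\right) = 27 + 69 \left(- \frac{4385}{128}\right) = 27 - \frac{302565}{128} = - \frac{299109}{128}$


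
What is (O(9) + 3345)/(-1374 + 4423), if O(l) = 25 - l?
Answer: 3361/3049 ≈ 1.1023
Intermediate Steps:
(O(9) + 3345)/(-1374 + 4423) = ((25 - 1*9) + 3345)/(-1374 + 4423) = ((25 - 9) + 3345)/3049 = (16 + 3345)*(1/3049) = 3361*(1/3049) = 3361/3049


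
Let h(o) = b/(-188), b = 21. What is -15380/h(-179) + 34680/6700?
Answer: 968668814/7035 ≈ 1.3769e+5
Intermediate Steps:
h(o) = -21/188 (h(o) = 21/(-188) = 21*(-1/188) = -21/188)
-15380/h(-179) + 34680/6700 = -15380/(-21/188) + 34680/6700 = -15380*(-188/21) + 34680*(1/6700) = 2891440/21 + 1734/335 = 968668814/7035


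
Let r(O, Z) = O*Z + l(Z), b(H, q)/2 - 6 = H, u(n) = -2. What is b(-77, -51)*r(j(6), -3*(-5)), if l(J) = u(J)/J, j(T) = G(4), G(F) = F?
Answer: -127516/15 ≈ -8501.1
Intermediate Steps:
j(T) = 4
b(H, q) = 12 + 2*H
l(J) = -2/J
r(O, Z) = -2/Z + O*Z (r(O, Z) = O*Z - 2/Z = -2/Z + O*Z)
b(-77, -51)*r(j(6), -3*(-5)) = (12 + 2*(-77))*(-2/((-3*(-5))) + 4*(-3*(-5))) = (12 - 154)*(-2/15 + 4*15) = -142*(-2*1/15 + 60) = -142*(-2/15 + 60) = -142*898/15 = -127516/15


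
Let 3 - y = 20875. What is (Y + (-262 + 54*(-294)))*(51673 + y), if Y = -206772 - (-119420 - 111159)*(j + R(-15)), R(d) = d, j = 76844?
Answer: 545637592225881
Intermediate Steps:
y = -20872 (y = 3 - 1*20875 = 3 - 20875 = -20872)
Y = 17714947219 (Y = -206772 - (-119420 - 111159)*(76844 - 15) = -206772 - (-230579)*76829 = -206772 - 1*(-17715153991) = -206772 + 17715153991 = 17714947219)
(Y + (-262 + 54*(-294)))*(51673 + y) = (17714947219 + (-262 + 54*(-294)))*(51673 - 20872) = (17714947219 + (-262 - 15876))*30801 = (17714947219 - 16138)*30801 = 17714931081*30801 = 545637592225881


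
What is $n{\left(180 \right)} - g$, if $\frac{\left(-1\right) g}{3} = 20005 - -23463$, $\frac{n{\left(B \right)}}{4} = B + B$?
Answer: $131844$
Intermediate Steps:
$n{\left(B \right)} = 8 B$ ($n{\left(B \right)} = 4 \left(B + B\right) = 4 \cdot 2 B = 8 B$)
$g = -130404$ ($g = - 3 \left(20005 - -23463\right) = - 3 \left(20005 + 23463\right) = \left(-3\right) 43468 = -130404$)
$n{\left(180 \right)} - g = 8 \cdot 180 - -130404 = 1440 + 130404 = 131844$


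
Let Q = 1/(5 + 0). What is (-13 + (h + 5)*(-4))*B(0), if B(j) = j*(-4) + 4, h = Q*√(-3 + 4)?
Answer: -676/5 ≈ -135.20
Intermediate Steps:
Q = ⅕ (Q = 1/5 = ⅕ ≈ 0.20000)
h = ⅕ (h = √(-3 + 4)/5 = √1/5 = (⅕)*1 = ⅕ ≈ 0.20000)
B(j) = 4 - 4*j (B(j) = -4*j + 4 = 4 - 4*j)
(-13 + (h + 5)*(-4))*B(0) = (-13 + (⅕ + 5)*(-4))*(4 - 4*0) = (-13 + (26/5)*(-4))*(4 + 0) = (-13 - 104/5)*4 = -169/5*4 = -676/5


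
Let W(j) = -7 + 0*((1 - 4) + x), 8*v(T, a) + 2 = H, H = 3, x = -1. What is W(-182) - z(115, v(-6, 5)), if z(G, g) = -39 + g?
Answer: 255/8 ≈ 31.875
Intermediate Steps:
v(T, a) = ⅛ (v(T, a) = -¼ + (⅛)*3 = -¼ + 3/8 = ⅛)
W(j) = -7 (W(j) = -7 + 0*((1 - 4) - 1) = -7 + 0*(-3 - 1) = -7 + 0*(-4) = -7 + 0 = -7)
W(-182) - z(115, v(-6, 5)) = -7 - (-39 + ⅛) = -7 - 1*(-311/8) = -7 + 311/8 = 255/8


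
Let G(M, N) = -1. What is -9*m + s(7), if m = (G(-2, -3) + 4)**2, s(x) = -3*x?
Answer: -102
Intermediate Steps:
m = 9 (m = (-1 + 4)**2 = 3**2 = 9)
-9*m + s(7) = -9*9 - 3*7 = -81 - 21 = -102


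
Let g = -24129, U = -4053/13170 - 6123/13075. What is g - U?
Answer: -276988391791/11479850 ≈ -24128.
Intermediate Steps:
U = -8908859/11479850 (U = -4053*1/13170 - 6123*1/13075 = -1351/4390 - 6123/13075 = -8908859/11479850 ≈ -0.77604)
g - U = -24129 - 1*(-8908859/11479850) = -24129 + 8908859/11479850 = -276988391791/11479850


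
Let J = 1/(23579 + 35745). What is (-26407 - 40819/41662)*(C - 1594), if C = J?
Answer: 104038487977396115/2471556488 ≈ 4.2094e+7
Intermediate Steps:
J = 1/59324 ≈ 1.6857e-5
C = 1/59324 ≈ 1.6857e-5
(-26407 - 40819/41662)*(C - 1594) = (-26407 - 40819/41662)*(1/59324 - 1594) = (-26407 - 40819*1/41662)*(-94562455/59324) = (-26407 - 40819/41662)*(-94562455/59324) = -1100209253/41662*(-94562455/59324) = 104038487977396115/2471556488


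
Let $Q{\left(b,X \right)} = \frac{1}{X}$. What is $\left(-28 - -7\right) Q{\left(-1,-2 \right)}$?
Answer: $\frac{21}{2} \approx 10.5$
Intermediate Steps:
$\left(-28 - -7\right) Q{\left(-1,-2 \right)} = \frac{-28 - -7}{-2} = \left(-28 + \left(-11 + 18\right)\right) \left(- \frac{1}{2}\right) = \left(-28 + 7\right) \left(- \frac{1}{2}\right) = \left(-21\right) \left(- \frac{1}{2}\right) = \frac{21}{2}$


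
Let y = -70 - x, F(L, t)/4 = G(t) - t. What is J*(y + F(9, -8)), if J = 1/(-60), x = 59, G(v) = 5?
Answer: 77/60 ≈ 1.2833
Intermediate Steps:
J = -1/60 ≈ -0.016667
F(L, t) = 20 - 4*t (F(L, t) = 4*(5 - t) = 20 - 4*t)
y = -129 (y = -70 - 1*59 = -70 - 59 = -129)
J*(y + F(9, -8)) = -(-129 + (20 - 4*(-8)))/60 = -(-129 + (20 + 32))/60 = -(-129 + 52)/60 = -1/60*(-77) = 77/60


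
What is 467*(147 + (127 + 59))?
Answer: 155511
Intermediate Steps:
467*(147 + (127 + 59)) = 467*(147 + 186) = 467*333 = 155511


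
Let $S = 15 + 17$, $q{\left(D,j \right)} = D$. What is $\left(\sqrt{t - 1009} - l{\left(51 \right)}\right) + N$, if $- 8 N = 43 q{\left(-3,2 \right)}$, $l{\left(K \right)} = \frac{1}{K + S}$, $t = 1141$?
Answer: $\frac{10699}{664} + 2 \sqrt{33} \approx 27.602$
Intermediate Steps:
$S = 32$
$l{\left(K \right)} = \frac{1}{32 + K}$ ($l{\left(K \right)} = \frac{1}{K + 32} = \frac{1}{32 + K}$)
$N = \frac{129}{8}$ ($N = - \frac{43 \left(-3\right)}{8} = \left(- \frac{1}{8}\right) \left(-129\right) = \frac{129}{8} \approx 16.125$)
$\left(\sqrt{t - 1009} - l{\left(51 \right)}\right) + N = \left(\sqrt{1141 - 1009} - \frac{1}{32 + 51}\right) + \frac{129}{8} = \left(\sqrt{132} - \frac{1}{83}\right) + \frac{129}{8} = \left(2 \sqrt{33} - \frac{1}{83}\right) + \frac{129}{8} = \left(- \frac{1}{83} + 2 \sqrt{33}\right) + \frac{129}{8} = \frac{10699}{664} + 2 \sqrt{33}$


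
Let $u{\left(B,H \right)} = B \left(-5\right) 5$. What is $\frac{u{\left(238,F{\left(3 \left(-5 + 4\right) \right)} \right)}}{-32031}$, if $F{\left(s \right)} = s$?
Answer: $\frac{5950}{32031} \approx 0.18576$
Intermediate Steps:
$u{\left(B,H \right)} = - 25 B$ ($u{\left(B,H \right)} = - 5 B 5 = - 25 B$)
$\frac{u{\left(238,F{\left(3 \left(-5 + 4\right) \right)} \right)}}{-32031} = \frac{\left(-25\right) 238}{-32031} = \left(-5950\right) \left(- \frac{1}{32031}\right) = \frac{5950}{32031}$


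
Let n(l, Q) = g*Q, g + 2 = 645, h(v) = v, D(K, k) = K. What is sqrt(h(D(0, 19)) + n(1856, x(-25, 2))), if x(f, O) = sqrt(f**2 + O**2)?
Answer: 629**(1/4)*sqrt(643) ≈ 126.99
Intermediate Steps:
x(f, O) = sqrt(O**2 + f**2)
g = 643 (g = -2 + 645 = 643)
n(l, Q) = 643*Q
sqrt(h(D(0, 19)) + n(1856, x(-25, 2))) = sqrt(0 + 643*sqrt(2**2 + (-25)**2)) = sqrt(0 + 643*sqrt(4 + 625)) = sqrt(0 + 643*sqrt(629)) = sqrt(643*sqrt(629)) = 629**(1/4)*sqrt(643)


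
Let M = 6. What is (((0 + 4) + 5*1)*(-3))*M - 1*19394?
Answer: -19556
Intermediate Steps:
(((0 + 4) + 5*1)*(-3))*M - 1*19394 = (((0 + 4) + 5*1)*(-3))*6 - 1*19394 = ((4 + 5)*(-3))*6 - 19394 = (9*(-3))*6 - 19394 = -27*6 - 19394 = -162 - 19394 = -19556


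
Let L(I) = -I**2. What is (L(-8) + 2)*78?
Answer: -4836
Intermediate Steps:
(L(-8) + 2)*78 = (-1*(-8)**2 + 2)*78 = (-1*64 + 2)*78 = (-64 + 2)*78 = -62*78 = -4836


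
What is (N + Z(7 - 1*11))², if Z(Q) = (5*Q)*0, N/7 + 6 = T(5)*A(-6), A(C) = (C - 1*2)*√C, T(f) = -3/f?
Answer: -125244/25 - 14112*I*√6/5 ≈ -5009.8 - 6913.4*I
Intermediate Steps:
A(C) = √C*(-2 + C) (A(C) = (C - 2)*√C = (-2 + C)*√C = √C*(-2 + C))
N = -42 + 168*I*√6/5 (N = -42 + 7*((-3/5)*(√(-6)*(-2 - 6))) = -42 + 7*((-3*⅕)*((I*√6)*(-8))) = -42 + 7*(-(-24)*I*√6/5) = -42 + 7*(24*I*√6/5) = -42 + 168*I*√6/5 ≈ -42.0 + 82.303*I)
Z(Q) = 0
(N + Z(7 - 1*11))² = ((-42 + 168*I*√6/5) + 0)² = (-42 + 168*I*√6/5)²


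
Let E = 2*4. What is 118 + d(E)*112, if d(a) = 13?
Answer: 1574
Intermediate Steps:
E = 8
118 + d(E)*112 = 118 + 13*112 = 118 + 1456 = 1574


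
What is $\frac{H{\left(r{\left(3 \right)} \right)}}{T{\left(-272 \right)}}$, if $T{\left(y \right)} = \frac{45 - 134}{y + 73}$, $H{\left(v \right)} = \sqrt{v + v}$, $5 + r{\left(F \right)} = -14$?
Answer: $\frac{199 i \sqrt{38}}{89} \approx 13.783 i$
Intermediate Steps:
$r{\left(F \right)} = -19$ ($r{\left(F \right)} = -5 - 14 = -19$)
$H{\left(v \right)} = \sqrt{2} \sqrt{v}$ ($H{\left(v \right)} = \sqrt{2 v} = \sqrt{2} \sqrt{v}$)
$T{\left(y \right)} = - \frac{89}{73 + y}$
$\frac{H{\left(r{\left(3 \right)} \right)}}{T{\left(-272 \right)}} = \frac{\sqrt{2} \sqrt{-19}}{\left(-89\right) \frac{1}{73 - 272}} = \frac{\sqrt{2} i \sqrt{19}}{\left(-89\right) \frac{1}{-199}} = \frac{i \sqrt{38}}{\left(-89\right) \left(- \frac{1}{199}\right)} = \frac{i \sqrt{38}}{\frac{89}{199}} = i \sqrt{38} \cdot \frac{199}{89} = \frac{199 i \sqrt{38}}{89}$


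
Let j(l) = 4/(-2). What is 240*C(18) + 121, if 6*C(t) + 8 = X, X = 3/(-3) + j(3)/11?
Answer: -2709/11 ≈ -246.27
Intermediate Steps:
j(l) = -2 (j(l) = 4*(-½) = -2)
X = -13/11 (X = 3/(-3) - 2/11 = 3*(-⅓) - 2*1/11 = -1 - 2/11 = -13/11 ≈ -1.1818)
C(t) = -101/66 (C(t) = -4/3 + (⅙)*(-13/11) = -4/3 - 13/66 = -101/66)
240*C(18) + 121 = 240*(-101/66) + 121 = -4040/11 + 121 = -2709/11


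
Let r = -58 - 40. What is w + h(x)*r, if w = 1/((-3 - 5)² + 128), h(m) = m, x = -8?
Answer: 150529/192 ≈ 784.00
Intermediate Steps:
r = -98
w = 1/192 (w = 1/((-8)² + 128) = 1/(64 + 128) = 1/192 ≈ 0.0052083)
w + h(x)*r = 1/192 - 8*(-98) = 1/192 + 784 = 150529/192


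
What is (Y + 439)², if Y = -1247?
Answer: 652864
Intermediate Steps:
(Y + 439)² = (-1247 + 439)² = (-808)² = 652864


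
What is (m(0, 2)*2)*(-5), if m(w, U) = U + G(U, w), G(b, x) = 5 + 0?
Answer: -70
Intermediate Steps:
G(b, x) = 5
m(w, U) = 5 + U (m(w, U) = U + 5 = 5 + U)
(m(0, 2)*2)*(-5) = ((5 + 2)*2)*(-5) = (7*2)*(-5) = 14*(-5) = -70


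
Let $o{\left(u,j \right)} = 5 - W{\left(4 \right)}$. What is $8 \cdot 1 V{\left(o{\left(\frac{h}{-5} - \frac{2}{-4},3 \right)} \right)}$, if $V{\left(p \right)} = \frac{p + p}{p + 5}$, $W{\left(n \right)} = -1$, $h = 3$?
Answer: $\frac{96}{11} \approx 8.7273$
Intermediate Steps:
$o{\left(u,j \right)} = 6$ ($o{\left(u,j \right)} = 5 - -1 = 5 + 1 = 6$)
$V{\left(p \right)} = \frac{2 p}{5 + p}$
$8 \cdot 1 V{\left(o{\left(\frac{h}{-5} - \frac{2}{-4},3 \right)} \right)} = 8 \cdot 1 \cdot 2 \cdot 6 \frac{1}{5 + 6} = 8 \cdot 2 \cdot 6 \cdot \frac{1}{11} = 8 \cdot \frac{12}{11} = \frac{96}{11}$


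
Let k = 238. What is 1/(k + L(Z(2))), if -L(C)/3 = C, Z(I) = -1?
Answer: 1/241 ≈ 0.0041494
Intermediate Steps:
L(C) = -3*C
1/(k + L(Z(2))) = 1/(238 - 3*(-1)) = 1/(238 + 3) = 1/241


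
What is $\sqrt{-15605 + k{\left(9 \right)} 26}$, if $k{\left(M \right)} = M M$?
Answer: $i \sqrt{13499} \approx 116.19 i$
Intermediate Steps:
$k{\left(M \right)} = M^{2}$
$\sqrt{-15605 + k{\left(9 \right)} 26} = \sqrt{-15605 + 9^{2} \cdot 26} = \sqrt{-15605 + 81 \cdot 26} = \sqrt{-15605 + 2106} = \sqrt{-13499} = i \sqrt{13499}$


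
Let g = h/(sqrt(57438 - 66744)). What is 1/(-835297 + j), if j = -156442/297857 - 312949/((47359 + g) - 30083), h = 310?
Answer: -11435184702969742268751272866/9551988627447952195266903849928807 + 4303490893608925655*I*sqrt(1034)/28655965882343856585800711549786421 ≈ -1.1972e-6 + 4.8291e-15*I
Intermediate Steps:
g = -155*I*sqrt(1034)/1551 (g = 310/(sqrt(57438 - 66744)) = 310/(sqrt(-9306)) = 310/((3*I*sqrt(1034))) = 310*(-I*sqrt(1034)/3102) = -155*I*sqrt(1034)/1551 ≈ -3.2135*I)
j = -156442/297857 - 312949/(17276 - 155*I*sqrt(1034)/1551) (j = -156442/297857 - 312949/((47359 - 155*I*sqrt(1034)/1551) - 30083) = -156442*1/297857 - 312949/(17276 - 155*I*sqrt(1034)/1551) = -156442/297857 - 312949/(17276 - 155*I*sqrt(1034)/1551) ≈ -18.64 - 0.0033695*I)
1/(-835297 + j) = 1/(-835297 + (-3855144602557002040/206822257229563073 - 145521285*I*sqrt(1034)/1388735246978)) = 1/(-172761866141684903189721/206822257229563073 - 145521285*I*sqrt(1034)/1388735246978)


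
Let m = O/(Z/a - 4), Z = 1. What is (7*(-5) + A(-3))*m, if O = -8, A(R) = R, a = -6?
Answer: -1824/25 ≈ -72.960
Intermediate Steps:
m = 48/25 (m = -8/(1/(-6) - 4) = -8/(1*(-⅙) - 4) = -8/(-⅙ - 4) = -8/(-25/6) = -6/25*(-8) = 48/25 ≈ 1.9200)
(7*(-5) + A(-3))*m = (7*(-5) - 3)*(48/25) = (-35 - 3)*(48/25) = -38*48/25 = -1824/25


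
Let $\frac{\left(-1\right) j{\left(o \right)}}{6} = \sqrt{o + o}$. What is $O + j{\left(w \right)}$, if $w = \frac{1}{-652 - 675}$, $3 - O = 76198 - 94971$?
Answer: $18776 - \frac{6 i \sqrt{2654}}{1327} \approx 18776.0 - 0.23293 i$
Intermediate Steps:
$O = 18776$ ($O = 3 - \left(76198 - 94971\right) = 3 - -18773 = 3 + 18773 = 18776$)
$w = - \frac{1}{1327}$ ($w = \frac{1}{-652 - 675} = \frac{1}{-1327} = - \frac{1}{1327} \approx -0.00075358$)
$j{\left(o \right)} = - 6 \sqrt{2} \sqrt{o}$ ($j{\left(o \right)} = - 6 \sqrt{o + o} = - 6 \sqrt{2 o} = - 6 \sqrt{2} \sqrt{o}$)
$O + j{\left(w \right)} = 18776 - 6 \sqrt{2} \sqrt{- \frac{1}{1327}} = 18776 - 6 \sqrt{2} \frac{i \sqrt{1327}}{1327} = 18776 - \frac{6 i \sqrt{2654}}{1327}$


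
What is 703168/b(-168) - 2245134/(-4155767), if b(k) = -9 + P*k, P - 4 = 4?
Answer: -265378609414/511159341 ≈ -519.17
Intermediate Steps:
P = 8 (P = 4 + 4 = 8)
b(k) = -9 + 8*k
703168/b(-168) - 2245134/(-4155767) = 703168/(-9 + 8*(-168)) - 2245134/(-4155767) = 703168/(-9 - 1344) - 2245134*(-1/4155767) = 703168/(-1353) + 2245134/4155767 = 703168*(-1/1353) + 2245134/4155767 = -703168/1353 + 2245134/4155767 = -265378609414/511159341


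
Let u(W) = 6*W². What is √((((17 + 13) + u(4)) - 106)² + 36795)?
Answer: √37195 ≈ 192.86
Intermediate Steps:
√((((17 + 13) + u(4)) - 106)² + 36795) = √((((17 + 13) + 6*4²) - 106)² + 36795) = √(((30 + 6*16) - 106)² + 36795) = √(((30 + 96) - 106)² + 36795) = √((126 - 106)² + 36795) = √(20² + 36795) = √(400 + 36795) = √37195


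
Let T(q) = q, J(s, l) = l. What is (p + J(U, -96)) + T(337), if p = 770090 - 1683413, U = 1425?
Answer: -913082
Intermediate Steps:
p = -913323
(p + J(U, -96)) + T(337) = (-913323 - 96) + 337 = -913419 + 337 = -913082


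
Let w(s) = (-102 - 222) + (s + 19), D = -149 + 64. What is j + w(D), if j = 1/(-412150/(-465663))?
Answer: -160272837/412150 ≈ -388.87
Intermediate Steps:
D = -85
w(s) = -305 + s (w(s) = -324 + (19 + s) = -305 + s)
j = 465663/412150 (j = 1/(-412150*(-1/465663)) = 1/(412150/465663) = 465663/412150 ≈ 1.1298)
j + w(D) = 465663/412150 + (-305 - 85) = 465663/412150 - 390 = -160272837/412150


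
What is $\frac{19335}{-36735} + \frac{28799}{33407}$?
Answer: $\frac{27467128}{81813743} \approx 0.33573$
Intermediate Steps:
$\frac{19335}{-36735} + \frac{28799}{33407} = 19335 \left(- \frac{1}{36735}\right) + 28799 \cdot \frac{1}{33407} = - \frac{1289}{2449} + \frac{28799}{33407} = \frac{27467128}{81813743}$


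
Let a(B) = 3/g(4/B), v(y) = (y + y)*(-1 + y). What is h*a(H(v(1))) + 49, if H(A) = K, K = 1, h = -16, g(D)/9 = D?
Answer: 143/3 ≈ 47.667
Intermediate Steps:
v(y) = 2*y*(-1 + y) (v(y) = (2*y)*(-1 + y) = 2*y*(-1 + y))
g(D) = 9*D
H(A) = 1
a(B) = B/12 (a(B) = 3/((9*(4/B))) = 3/((36/B)) = 3*(B/36) = B/12)
h*a(H(v(1))) + 49 = -4/3 + 49 = 143/3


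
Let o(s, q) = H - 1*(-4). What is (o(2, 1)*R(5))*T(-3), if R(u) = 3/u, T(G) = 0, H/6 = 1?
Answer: 0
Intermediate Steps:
H = 6 (H = 6*1 = 6)
o(s, q) = 10 (o(s, q) = 6 - 1*(-4) = 6 + 4 = 10)
(o(2, 1)*R(5))*T(-3) = (10*(3/5))*0 = (10*(3*(⅕)))*0 = (10*(⅗))*0 = 6*0 = 0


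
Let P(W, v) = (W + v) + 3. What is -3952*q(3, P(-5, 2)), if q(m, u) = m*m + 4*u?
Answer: -35568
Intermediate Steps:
P(W, v) = 3 + W + v
q(m, u) = m² + 4*u
-3952*q(3, P(-5, 2)) = -3952*(3² + 4*(3 - 5 + 2)) = -3952*(9 + 4*0) = -3952*(9 + 0) = -3952*9 = -35568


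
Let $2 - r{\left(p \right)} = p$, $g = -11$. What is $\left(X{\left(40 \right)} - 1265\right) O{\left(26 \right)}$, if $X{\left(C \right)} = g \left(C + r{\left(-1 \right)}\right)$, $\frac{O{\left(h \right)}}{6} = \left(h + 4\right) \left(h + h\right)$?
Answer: $-16267680$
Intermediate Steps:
$r{\left(p \right)} = 2 - p$
$O{\left(h \right)} = 12 h \left(4 + h\right)$ ($O{\left(h \right)} = 6 \left(h + 4\right) \left(h + h\right) = 6 \left(4 + h\right) 2 h = 6 \cdot 2 h \left(4 + h\right) = 12 h \left(4 + h\right)$)
$X{\left(C \right)} = -33 - 11 C$ ($X{\left(C \right)} = - 11 \left(C + \left(2 - -1\right)\right) = - 11 \left(C + \left(2 + 1\right)\right) = - 11 \left(C + 3\right) = - 11 \left(3 + C\right) = -33 - 11 C$)
$\left(X{\left(40 \right)} - 1265\right) O{\left(26 \right)} = \left(\left(-33 - 440\right) - 1265\right) 12 \cdot 26 \left(4 + 26\right) = \left(\left(-33 - 440\right) - 1265\right) 12 \cdot 26 \cdot 30 = \left(-473 - 1265\right) 9360 = \left(-1738\right) 9360 = -16267680$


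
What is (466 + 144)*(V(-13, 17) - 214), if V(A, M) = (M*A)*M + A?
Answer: -2430240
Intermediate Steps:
V(A, M) = A + A*M² (V(A, M) = (A*M)*M + A = A*M² + A = A + A*M²)
(466 + 144)*(V(-13, 17) - 214) = (466 + 144)*(-13*(1 + 17²) - 214) = 610*(-13*(1 + 289) - 214) = 610*(-13*290 - 214) = 610*(-3770 - 214) = 610*(-3984) = -2430240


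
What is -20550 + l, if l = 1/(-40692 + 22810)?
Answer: -367475101/17882 ≈ -20550.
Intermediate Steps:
l = -1/17882 (l = 1/(-17882) = -1/17882 ≈ -5.5922e-5)
-20550 + l = -20550 - 1/17882 = -367475101/17882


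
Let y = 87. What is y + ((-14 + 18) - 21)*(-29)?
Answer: 580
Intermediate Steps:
y + ((-14 + 18) - 21)*(-29) = 87 + ((-14 + 18) - 21)*(-29) = 87 + (4 - 21)*(-29) = 87 - 17*(-29) = 87 + 493 = 580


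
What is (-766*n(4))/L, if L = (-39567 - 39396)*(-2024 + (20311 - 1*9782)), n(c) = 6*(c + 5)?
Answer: 1532/24873345 ≈ 6.1592e-5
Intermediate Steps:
n(c) = 30 + 6*c (n(c) = 6*(5 + c) = 30 + 6*c)
L = -671580315 (L = -78963*(-2024 + (20311 - 9782)) = -78963*(-2024 + 10529) = -78963*8505 = -671580315)
(-766*n(4))/L = -766*(30 + 6*4)/(-671580315) = -766*(30 + 24)*(-1/671580315) = -766*54*(-1/671580315) = -41364*(-1/671580315) = 1532/24873345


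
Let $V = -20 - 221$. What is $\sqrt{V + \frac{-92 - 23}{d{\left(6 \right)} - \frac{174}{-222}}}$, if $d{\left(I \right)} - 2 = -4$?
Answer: $\frac{i \sqrt{1318}}{3} \approx 12.101 i$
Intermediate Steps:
$d{\left(I \right)} = -2$ ($d{\left(I \right)} = 2 - 4 = -2$)
$V = -241$
$\sqrt{V + \frac{-92 - 23}{d{\left(6 \right)} - \frac{174}{-222}}} = \sqrt{-241 + \frac{-92 - 23}{-2 - \frac{174}{-222}}} = \sqrt{-241 - \frac{115}{-2 - - \frac{29}{37}}} = \sqrt{-241 - \frac{115}{-2 + \frac{29}{37}}} = \sqrt{-241 - \frac{115}{- \frac{45}{37}}} = \sqrt{-241 - - \frac{851}{9}} = \sqrt{-241 + \frac{851}{9}} = \sqrt{- \frac{1318}{9}} = \frac{i \sqrt{1318}}{3}$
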